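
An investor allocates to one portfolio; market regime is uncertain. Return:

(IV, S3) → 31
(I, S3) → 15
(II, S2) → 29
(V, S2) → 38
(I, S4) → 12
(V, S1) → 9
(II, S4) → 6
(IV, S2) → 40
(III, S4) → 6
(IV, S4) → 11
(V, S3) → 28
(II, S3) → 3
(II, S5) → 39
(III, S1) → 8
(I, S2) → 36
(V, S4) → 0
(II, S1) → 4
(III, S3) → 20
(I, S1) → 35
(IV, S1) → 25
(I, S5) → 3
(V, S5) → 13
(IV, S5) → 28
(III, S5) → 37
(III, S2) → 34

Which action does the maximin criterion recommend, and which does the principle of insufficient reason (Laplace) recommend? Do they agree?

maximin → IV; laplace → IV (agree)

Row minima: I=3, II=3, III=6, IV=11, V=0
Best worst-case = 11 → IV.
Row averages: I=20.2, II=16.2, III=21, IV=27, V=17.6
Highest average = 27 → IV.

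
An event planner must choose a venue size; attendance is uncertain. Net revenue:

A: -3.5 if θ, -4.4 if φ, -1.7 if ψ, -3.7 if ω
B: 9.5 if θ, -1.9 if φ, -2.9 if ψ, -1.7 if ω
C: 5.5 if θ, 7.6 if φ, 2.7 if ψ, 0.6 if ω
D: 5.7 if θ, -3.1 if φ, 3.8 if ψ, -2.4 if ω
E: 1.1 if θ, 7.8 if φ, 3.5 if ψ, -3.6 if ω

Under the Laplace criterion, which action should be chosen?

Row averages: A=-3.325, B=0.75, C=4.1, D=1, E=2.2
Highest average = 4.1 → C.

C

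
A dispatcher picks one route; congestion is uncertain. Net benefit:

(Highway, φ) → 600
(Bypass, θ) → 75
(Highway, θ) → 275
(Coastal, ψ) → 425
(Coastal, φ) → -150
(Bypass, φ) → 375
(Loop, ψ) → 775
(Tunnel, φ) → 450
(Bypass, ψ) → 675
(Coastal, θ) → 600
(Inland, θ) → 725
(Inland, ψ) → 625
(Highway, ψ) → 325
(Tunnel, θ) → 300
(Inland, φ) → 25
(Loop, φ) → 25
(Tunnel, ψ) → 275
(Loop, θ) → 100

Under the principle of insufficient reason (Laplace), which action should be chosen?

Row averages: Tunnel=1025/3, Inland=1375/3, Highway=400, Loop=300, Bypass=375, Coastal=875/3
Highest average = 1375/3 → Inland.

Inland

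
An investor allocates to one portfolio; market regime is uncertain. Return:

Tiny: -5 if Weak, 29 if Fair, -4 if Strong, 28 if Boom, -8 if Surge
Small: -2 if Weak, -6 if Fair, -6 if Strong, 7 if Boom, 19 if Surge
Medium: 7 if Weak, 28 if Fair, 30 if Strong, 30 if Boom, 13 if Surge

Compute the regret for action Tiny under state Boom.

Best payoff under Boom is 30.
Regret = 30 − 28 = 2.

2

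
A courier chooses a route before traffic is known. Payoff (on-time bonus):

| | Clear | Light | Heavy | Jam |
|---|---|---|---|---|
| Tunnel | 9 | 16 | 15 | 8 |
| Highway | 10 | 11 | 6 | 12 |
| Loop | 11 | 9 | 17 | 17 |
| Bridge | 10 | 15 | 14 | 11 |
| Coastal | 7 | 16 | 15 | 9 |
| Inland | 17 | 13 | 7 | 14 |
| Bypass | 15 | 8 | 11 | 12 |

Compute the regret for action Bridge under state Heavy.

3

Best payoff under Heavy is 17.
Regret = 17 − 14 = 3.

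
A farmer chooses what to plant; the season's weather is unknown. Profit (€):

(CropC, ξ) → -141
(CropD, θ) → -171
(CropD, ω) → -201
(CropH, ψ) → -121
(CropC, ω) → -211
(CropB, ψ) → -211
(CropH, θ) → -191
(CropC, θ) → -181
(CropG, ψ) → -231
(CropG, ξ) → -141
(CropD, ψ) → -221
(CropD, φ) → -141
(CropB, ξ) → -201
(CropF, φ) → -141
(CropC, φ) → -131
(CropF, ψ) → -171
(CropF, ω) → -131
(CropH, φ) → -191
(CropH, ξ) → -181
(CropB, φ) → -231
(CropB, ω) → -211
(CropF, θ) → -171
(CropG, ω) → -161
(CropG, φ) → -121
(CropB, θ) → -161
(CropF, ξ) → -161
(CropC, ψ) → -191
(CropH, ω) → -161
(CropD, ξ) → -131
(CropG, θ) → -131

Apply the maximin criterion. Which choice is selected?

Row minima: CropG=-231, CropF=-171, CropC=-211, CropB=-231, CropD=-221, CropH=-191
Best worst-case = -171 → CropF.

CropF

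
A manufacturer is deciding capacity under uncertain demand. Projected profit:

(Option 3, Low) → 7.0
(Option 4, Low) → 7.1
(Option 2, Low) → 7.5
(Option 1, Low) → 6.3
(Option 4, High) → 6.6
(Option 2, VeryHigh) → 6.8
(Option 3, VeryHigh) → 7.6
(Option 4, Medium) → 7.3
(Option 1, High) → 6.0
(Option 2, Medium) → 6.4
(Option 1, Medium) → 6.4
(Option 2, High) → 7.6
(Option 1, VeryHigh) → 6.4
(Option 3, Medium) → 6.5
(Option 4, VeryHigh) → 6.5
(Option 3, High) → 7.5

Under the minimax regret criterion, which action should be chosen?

Option 3

Column bests: Low=7.5, Medium=7.3, High=7.6, VeryHigh=7.6.
Option 1 regrets: 1.2, 0.9, 1.6, 1.2 → max 1.6
Option 2 regrets: 0.0, 0.9, 0.0, 0.8 → max 0.9
Option 3 regrets: 0.5, 0.8, 0.1, 0.0 → max 0.8
Option 4 regrets: 0.4, 0.0, 1.0, 1.1 → max 1.1
Smallest max regret = 0.8 → Option 3.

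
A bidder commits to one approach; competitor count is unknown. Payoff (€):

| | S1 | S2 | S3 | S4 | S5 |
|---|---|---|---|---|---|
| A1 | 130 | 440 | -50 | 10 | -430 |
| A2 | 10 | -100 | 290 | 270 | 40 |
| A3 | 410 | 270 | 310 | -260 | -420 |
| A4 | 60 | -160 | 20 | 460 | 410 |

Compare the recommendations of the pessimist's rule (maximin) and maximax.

Row minima: A1=-430, A2=-100, A3=-420, A4=-160
Best worst-case = -100 → A2.
Row maxima: A1=440, A2=290, A3=410, A4=460
Best best-case = 460 → A4.

maximin → A2; maximax → A4 (disagree)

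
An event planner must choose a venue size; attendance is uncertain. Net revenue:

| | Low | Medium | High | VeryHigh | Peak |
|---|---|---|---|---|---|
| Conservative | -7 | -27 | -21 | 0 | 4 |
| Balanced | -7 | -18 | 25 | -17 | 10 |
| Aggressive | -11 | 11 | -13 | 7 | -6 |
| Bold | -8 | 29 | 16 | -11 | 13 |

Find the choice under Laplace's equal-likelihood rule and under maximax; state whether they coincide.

laplace → Bold; maximax → Bold (agree)

Row averages: Conservative=-10.2, Balanced=-1.4, Aggressive=-2.4, Bold=7.8
Highest average = 7.8 → Bold.
Row maxima: Conservative=4, Balanced=25, Aggressive=11, Bold=29
Best best-case = 29 → Bold.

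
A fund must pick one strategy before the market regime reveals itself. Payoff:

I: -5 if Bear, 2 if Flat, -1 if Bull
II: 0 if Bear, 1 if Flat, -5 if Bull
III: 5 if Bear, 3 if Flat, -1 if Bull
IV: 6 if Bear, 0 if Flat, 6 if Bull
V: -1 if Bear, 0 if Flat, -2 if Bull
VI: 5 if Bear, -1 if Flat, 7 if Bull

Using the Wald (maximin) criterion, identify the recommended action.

Row minima: I=-5, II=-5, III=-1, IV=0, V=-2, VI=-1
Best worst-case = 0 → IV.

IV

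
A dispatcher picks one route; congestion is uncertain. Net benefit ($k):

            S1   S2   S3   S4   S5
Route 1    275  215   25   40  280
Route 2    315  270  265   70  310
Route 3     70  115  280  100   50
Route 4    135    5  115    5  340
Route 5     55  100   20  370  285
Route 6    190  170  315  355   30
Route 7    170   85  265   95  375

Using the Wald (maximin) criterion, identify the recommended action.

Row minima: Route 1=25, Route 2=70, Route 3=50, Route 4=5, Route 5=20, Route 6=30, Route 7=85
Best worst-case = 85 → Route 7.

Route 7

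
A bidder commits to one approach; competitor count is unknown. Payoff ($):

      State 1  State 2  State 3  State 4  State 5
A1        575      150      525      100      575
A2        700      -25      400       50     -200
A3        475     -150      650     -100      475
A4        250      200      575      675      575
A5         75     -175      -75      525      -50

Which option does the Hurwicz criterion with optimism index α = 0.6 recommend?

A1: 0.6·575 + 0.4·100 = 385
A2: 0.6·700 + 0.4·(-200) = 340
A3: 0.6·650 + 0.4·(-150) = 330
A4: 0.6·675 + 0.4·200 = 485
A5: 0.6·525 + 0.4·(-175) = 245
Highest Hurwicz score = 485 → A4.

A4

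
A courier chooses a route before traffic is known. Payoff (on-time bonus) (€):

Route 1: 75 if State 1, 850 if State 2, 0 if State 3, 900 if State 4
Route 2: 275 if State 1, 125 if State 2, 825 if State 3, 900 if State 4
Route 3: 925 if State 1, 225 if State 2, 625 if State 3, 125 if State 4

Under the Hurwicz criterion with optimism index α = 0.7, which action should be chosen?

Route 1: 0.7·900 + 0.3·0 = 630
Route 2: 0.7·900 + 0.3·125 = 667.5
Route 3: 0.7·925 + 0.3·125 = 685
Highest Hurwicz score = 685 → Route 3.

Route 3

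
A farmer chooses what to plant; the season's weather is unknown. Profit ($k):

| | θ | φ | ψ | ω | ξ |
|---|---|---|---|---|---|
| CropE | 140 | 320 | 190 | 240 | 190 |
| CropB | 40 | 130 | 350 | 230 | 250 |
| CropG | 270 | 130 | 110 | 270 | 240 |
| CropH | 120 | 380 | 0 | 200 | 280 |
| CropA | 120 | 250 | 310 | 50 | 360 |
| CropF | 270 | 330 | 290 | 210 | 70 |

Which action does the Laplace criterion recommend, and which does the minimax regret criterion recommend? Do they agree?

laplace → CropF; minimax regret → CropE (disagree)

Row averages: CropE=216, CropB=200, CropG=204, CropH=196, CropA=218, CropF=234
Highest average = 234 → CropF.
Column bests: θ=270, φ=380, ψ=350, ω=270, ξ=360.
CropE regrets: 130, 60, 160, 30, 170 → max 170
CropB regrets: 230, 250, 0, 40, 110 → max 250
CropG regrets: 0, 250, 240, 0, 120 → max 250
CropH regrets: 150, 0, 350, 70, 80 → max 350
CropA regrets: 150, 130, 40, 220, 0 → max 220
CropF regrets: 0, 50, 60, 60, 290 → max 290
Smallest max regret = 170 → CropE.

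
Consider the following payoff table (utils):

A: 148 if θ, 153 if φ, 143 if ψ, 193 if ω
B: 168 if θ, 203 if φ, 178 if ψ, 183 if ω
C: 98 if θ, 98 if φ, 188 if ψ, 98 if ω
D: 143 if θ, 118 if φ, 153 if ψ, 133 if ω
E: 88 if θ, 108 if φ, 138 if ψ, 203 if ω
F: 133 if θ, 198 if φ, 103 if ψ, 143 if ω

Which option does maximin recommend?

B

Row minima: A=143, B=168, C=98, D=118, E=88, F=103
Best worst-case = 168 → B.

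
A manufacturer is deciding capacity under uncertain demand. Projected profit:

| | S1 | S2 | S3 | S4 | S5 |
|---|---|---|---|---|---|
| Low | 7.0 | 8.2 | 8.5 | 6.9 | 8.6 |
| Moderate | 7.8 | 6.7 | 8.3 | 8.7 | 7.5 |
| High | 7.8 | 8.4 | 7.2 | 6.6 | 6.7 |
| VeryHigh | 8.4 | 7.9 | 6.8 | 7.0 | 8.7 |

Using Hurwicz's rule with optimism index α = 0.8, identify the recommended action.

VeryHigh

Low: 0.8·8.6 + 0.2·6.9 = 8.26
Moderate: 0.8·8.7 + 0.2·6.7 = 8.3
High: 0.8·8.4 + 0.2·6.6 = 8.04
VeryHigh: 0.8·8.7 + 0.2·6.8 = 8.32
Highest Hurwicz score = 8.32 → VeryHigh.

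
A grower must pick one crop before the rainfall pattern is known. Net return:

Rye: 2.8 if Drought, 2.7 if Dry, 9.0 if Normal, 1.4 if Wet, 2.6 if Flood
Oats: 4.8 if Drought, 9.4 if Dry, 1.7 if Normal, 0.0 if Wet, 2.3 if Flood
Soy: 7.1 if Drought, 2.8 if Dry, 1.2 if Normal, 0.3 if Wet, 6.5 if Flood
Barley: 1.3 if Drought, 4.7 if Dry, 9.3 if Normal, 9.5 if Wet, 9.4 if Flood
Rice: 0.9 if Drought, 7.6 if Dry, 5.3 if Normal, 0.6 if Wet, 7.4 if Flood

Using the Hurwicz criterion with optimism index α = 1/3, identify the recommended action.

Barley

Rye: 1/3·9.0 + 2/3·1.4 = 59/15
Oats: 1/3·9.4 + 2/3·0.0 = 47/15
Soy: 1/3·7.1 + 2/3·0.3 = 77/30
Barley: 1/3·9.5 + 2/3·1.3 = 121/30
Rice: 1/3·7.6 + 2/3·0.6 = 44/15
Highest Hurwicz score = 121/30 → Barley.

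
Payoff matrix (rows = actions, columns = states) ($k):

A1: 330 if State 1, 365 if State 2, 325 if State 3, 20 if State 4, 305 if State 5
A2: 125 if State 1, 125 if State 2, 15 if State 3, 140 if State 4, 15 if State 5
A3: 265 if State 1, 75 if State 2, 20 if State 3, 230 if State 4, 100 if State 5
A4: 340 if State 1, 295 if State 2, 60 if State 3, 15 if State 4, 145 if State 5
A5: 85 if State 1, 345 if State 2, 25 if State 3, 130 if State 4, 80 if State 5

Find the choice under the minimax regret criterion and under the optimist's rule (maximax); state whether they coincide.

Column bests: State 1=340, State 2=365, State 3=325, State 4=230, State 5=305.
A1 regrets: 10, 0, 0, 210, 0 → max 210
A2 regrets: 215, 240, 310, 90, 290 → max 310
A3 regrets: 75, 290, 305, 0, 205 → max 305
A4 regrets: 0, 70, 265, 215, 160 → max 265
A5 regrets: 255, 20, 300, 100, 225 → max 300
Smallest max regret = 210 → A1.
Row maxima: A1=365, A2=140, A3=265, A4=340, A5=345
Best best-case = 365 → A1.

minimax regret → A1; maximax → A1 (agree)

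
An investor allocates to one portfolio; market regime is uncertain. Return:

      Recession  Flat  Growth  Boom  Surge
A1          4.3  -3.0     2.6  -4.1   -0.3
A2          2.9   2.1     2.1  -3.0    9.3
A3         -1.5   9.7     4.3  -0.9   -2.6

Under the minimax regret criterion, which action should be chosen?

A2

Column bests: Recession=4.3, Flat=9.7, Growth=4.3, Boom=-0.9, Surge=9.3.
A1 regrets: 0.0, 12.7, 1.7, 3.2, 9.6 → max 12.7
A2 regrets: 1.4, 7.6, 2.2, 2.1, 0.0 → max 7.6
A3 regrets: 5.8, 0.0, 0.0, 0.0, 11.9 → max 11.9
Smallest max regret = 7.6 → A2.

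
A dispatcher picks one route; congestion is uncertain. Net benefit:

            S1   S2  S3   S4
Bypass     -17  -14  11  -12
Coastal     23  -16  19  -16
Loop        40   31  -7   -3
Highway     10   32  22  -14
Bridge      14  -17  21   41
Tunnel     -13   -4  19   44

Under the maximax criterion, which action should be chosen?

Tunnel

Row maxima: Bypass=11, Coastal=23, Loop=40, Highway=32, Bridge=41, Tunnel=44
Best best-case = 44 → Tunnel.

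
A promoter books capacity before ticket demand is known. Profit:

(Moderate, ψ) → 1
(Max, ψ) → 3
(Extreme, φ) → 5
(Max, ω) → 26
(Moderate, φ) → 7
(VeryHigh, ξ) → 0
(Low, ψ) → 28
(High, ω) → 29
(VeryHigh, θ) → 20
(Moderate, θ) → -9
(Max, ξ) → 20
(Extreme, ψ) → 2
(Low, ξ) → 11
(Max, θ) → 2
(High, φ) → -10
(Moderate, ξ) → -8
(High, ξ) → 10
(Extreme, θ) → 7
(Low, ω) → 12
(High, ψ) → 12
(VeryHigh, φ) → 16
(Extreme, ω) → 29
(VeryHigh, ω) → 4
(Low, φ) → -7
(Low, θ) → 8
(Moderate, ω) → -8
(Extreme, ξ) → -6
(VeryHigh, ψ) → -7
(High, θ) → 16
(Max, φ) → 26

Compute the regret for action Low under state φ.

Best payoff under φ is 26.
Regret = 26 − (-7) = 33.

33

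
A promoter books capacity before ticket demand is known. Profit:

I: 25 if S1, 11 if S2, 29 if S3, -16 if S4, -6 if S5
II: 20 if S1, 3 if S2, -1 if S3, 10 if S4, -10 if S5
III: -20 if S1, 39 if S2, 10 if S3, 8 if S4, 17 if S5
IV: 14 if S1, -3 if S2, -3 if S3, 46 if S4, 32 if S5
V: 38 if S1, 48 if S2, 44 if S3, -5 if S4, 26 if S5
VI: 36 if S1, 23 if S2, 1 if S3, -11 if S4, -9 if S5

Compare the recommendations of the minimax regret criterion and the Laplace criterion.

Column bests: S1=38, S2=48, S3=44, S4=46, S5=32.
I regrets: 13, 37, 15, 62, 38 → max 62
II regrets: 18, 45, 45, 36, 42 → max 45
III regrets: 58, 9, 34, 38, 15 → max 58
IV regrets: 24, 51, 47, 0, 0 → max 51
V regrets: 0, 0, 0, 51, 6 → max 51
VI regrets: 2, 25, 43, 57, 41 → max 57
Smallest max regret = 45 → II.
Row averages: I=8.6, II=4.4, III=10.8, IV=17.2, V=30.2, VI=8
Highest average = 30.2 → V.

minimax regret → II; laplace → V (disagree)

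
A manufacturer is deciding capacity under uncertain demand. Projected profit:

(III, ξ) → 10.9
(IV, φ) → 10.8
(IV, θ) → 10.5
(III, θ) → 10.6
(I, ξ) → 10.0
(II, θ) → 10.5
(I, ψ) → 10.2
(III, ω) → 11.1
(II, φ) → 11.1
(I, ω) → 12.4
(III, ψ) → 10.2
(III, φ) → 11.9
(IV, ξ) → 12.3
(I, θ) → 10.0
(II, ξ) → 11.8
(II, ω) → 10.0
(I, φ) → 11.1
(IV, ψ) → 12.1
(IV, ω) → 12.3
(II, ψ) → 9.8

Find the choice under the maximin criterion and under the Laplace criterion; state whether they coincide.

Row minima: I=10.0, II=9.8, III=10.2, IV=10.5
Best worst-case = 10.5 → IV.
Row averages: I=10.74, II=10.64, III=10.94, IV=11.6
Highest average = 11.6 → IV.

maximin → IV; laplace → IV (agree)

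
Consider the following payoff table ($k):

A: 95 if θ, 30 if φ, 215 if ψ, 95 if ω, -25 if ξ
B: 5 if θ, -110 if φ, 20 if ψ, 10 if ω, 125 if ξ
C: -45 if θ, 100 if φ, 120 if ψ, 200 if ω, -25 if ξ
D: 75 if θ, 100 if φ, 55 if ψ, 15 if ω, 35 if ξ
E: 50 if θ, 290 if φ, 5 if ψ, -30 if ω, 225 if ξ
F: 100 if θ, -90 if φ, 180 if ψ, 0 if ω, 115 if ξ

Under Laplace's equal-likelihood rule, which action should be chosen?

Row averages: A=82, B=10, C=70, D=56, E=108, F=61
Highest average = 108 → E.

E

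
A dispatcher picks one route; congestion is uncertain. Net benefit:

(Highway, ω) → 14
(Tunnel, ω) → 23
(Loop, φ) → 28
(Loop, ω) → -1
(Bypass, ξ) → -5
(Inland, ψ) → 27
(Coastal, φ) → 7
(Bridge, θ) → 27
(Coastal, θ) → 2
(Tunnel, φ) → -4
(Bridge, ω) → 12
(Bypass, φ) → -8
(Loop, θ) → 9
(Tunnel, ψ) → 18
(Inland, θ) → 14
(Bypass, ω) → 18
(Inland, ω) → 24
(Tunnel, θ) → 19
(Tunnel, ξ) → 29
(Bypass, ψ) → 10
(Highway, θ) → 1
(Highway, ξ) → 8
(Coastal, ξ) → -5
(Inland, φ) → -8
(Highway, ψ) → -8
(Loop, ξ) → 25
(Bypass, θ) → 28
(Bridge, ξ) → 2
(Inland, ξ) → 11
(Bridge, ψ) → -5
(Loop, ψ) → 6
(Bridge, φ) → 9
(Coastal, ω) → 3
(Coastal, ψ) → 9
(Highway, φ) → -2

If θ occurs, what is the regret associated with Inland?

Best payoff under θ is 28.
Regret = 28 − 14 = 14.

14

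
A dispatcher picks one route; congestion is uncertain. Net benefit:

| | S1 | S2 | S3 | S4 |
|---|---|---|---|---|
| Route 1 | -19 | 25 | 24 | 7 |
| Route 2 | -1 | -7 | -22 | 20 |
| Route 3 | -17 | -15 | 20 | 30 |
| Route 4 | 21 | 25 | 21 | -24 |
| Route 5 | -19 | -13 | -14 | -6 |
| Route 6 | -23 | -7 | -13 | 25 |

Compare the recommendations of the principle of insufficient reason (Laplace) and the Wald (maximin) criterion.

laplace → Route 4; maximin → Route 3 (disagree)

Row averages: Route 1=9.25, Route 2=-2.5, Route 3=4.5, Route 4=10.75, Route 5=-13, Route 6=-4.5
Highest average = 10.75 → Route 4.
Row minima: Route 1=-19, Route 2=-22, Route 3=-17, Route 4=-24, Route 5=-19, Route 6=-23
Best worst-case = -17 → Route 3.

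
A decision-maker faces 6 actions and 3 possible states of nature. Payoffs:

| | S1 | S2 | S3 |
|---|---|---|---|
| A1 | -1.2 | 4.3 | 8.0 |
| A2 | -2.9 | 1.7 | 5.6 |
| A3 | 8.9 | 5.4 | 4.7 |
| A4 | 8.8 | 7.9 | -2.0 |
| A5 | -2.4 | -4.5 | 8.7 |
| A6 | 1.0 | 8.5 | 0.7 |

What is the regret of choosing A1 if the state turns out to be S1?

10.1

Best payoff under S1 is 8.9.
Regret = 8.9 − (-1.2) = 10.1.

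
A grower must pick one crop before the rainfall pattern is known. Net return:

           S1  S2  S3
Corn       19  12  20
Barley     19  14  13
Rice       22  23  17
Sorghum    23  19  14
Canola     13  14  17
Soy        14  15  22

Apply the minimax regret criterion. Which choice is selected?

Rice

Column bests: S1=23, S2=23, S3=22.
Corn regrets: 4, 11, 2 → max 11
Barley regrets: 4, 9, 9 → max 9
Rice regrets: 1, 0, 5 → max 5
Sorghum regrets: 0, 4, 8 → max 8
Canola regrets: 10, 9, 5 → max 10
Soy regrets: 9, 8, 0 → max 9
Smallest max regret = 5 → Rice.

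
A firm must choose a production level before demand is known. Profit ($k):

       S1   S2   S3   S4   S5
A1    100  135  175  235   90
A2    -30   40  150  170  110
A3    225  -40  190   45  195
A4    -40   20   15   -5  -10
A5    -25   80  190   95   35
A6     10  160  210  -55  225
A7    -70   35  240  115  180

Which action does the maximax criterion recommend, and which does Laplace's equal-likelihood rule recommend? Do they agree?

maximax → A7; laplace → A1 (disagree)

Row maxima: A1=235, A2=170, A3=225, A4=20, A5=190, A6=225, A7=240
Best best-case = 240 → A7.
Row averages: A1=147, A2=88, A3=123, A4=-4, A5=75, A6=110, A7=100
Highest average = 147 → A1.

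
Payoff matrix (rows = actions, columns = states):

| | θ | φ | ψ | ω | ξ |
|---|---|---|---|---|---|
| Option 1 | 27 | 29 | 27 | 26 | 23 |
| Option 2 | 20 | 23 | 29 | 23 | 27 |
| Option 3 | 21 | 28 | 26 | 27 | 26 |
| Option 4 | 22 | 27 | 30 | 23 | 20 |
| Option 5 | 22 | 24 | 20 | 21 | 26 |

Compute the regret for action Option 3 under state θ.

6

Best payoff under θ is 27.
Regret = 27 − 21 = 6.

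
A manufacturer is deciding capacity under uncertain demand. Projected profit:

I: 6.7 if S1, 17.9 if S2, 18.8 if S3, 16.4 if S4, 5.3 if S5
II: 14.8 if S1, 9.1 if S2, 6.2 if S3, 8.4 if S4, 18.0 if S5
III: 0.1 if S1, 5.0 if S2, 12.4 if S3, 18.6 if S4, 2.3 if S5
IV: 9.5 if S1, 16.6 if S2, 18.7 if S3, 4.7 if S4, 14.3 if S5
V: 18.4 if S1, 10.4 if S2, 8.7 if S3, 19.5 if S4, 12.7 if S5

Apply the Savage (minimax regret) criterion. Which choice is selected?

Column bests: S1=18.4, S2=17.9, S3=18.8, S4=19.5, S5=18.0.
I regrets: 11.7, 0.0, 0.0, 3.1, 12.7 → max 12.7
II regrets: 3.6, 8.8, 12.6, 11.1, 0.0 → max 12.6
III regrets: 18.3, 12.9, 6.4, 0.9, 15.7 → max 18.3
IV regrets: 8.9, 1.3, 0.1, 14.8, 3.7 → max 14.8
V regrets: 0.0, 7.5, 10.1, 0.0, 5.3 → max 10.1
Smallest max regret = 10.1 → V.

V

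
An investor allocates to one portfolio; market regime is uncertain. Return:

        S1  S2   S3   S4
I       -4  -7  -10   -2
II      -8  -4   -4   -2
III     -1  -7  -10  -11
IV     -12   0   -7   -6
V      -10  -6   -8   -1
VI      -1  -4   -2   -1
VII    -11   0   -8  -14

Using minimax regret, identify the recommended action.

Column bests: S1=-1, S2=0, S3=-2, S4=-1.
I regrets: 3, 7, 8, 1 → max 8
II regrets: 7, 4, 2, 1 → max 7
III regrets: 0, 7, 8, 10 → max 10
IV regrets: 11, 0, 5, 5 → max 11
V regrets: 9, 6, 6, 0 → max 9
VI regrets: 0, 4, 0, 0 → max 4
VII regrets: 10, 0, 6, 13 → max 13
Smallest max regret = 4 → VI.

VI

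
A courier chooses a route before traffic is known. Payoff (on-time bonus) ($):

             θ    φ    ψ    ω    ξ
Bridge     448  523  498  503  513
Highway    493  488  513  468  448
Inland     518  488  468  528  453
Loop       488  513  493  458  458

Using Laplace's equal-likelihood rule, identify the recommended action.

Row averages: Bridge=497, Highway=482, Inland=491, Loop=482
Highest average = 497 → Bridge.

Bridge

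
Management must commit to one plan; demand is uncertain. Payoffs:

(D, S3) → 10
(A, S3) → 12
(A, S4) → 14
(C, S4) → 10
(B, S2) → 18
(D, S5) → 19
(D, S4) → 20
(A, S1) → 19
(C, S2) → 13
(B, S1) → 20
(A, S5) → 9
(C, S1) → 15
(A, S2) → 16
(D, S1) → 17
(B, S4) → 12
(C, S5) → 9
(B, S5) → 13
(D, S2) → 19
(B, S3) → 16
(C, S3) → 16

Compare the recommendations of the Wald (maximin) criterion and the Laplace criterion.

maximin → B; laplace → D (disagree)

Row minima: A=9, B=12, C=9, D=10
Best worst-case = 12 → B.
Row averages: A=14, B=15.8, C=12.6, D=17
Highest average = 17 → D.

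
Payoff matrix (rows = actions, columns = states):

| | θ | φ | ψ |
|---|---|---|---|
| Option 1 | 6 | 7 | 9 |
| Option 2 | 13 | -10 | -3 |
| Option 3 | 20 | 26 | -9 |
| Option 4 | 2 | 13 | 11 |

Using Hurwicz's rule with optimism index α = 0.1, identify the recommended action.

Option 1

Option 1: 0.1·9 + 0.9·6 = 6.3
Option 2: 0.1·13 + 0.9·(-10) = -7.7
Option 3: 0.1·26 + 0.9·(-9) = -5.5
Option 4: 0.1·13 + 0.9·2 = 3.1
Highest Hurwicz score = 6.3 → Option 1.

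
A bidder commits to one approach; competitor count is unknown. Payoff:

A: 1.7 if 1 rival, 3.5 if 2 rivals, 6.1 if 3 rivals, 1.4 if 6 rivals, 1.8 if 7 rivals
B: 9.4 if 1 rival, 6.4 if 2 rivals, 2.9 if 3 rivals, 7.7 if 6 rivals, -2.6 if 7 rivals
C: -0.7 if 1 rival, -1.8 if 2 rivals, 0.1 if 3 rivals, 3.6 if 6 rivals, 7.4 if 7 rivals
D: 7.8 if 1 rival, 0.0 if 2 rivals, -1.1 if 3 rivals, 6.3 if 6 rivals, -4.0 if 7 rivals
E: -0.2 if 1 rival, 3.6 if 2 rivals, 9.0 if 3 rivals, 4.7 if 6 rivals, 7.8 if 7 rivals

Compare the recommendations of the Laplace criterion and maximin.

laplace → E; maximin → A (disagree)

Row averages: A=2.9, B=4.76, C=1.72, D=1.8, E=4.98
Highest average = 4.98 → E.
Row minima: A=1.4, B=-2.6, C=-1.8, D=-4.0, E=-0.2
Best worst-case = 1.4 → A.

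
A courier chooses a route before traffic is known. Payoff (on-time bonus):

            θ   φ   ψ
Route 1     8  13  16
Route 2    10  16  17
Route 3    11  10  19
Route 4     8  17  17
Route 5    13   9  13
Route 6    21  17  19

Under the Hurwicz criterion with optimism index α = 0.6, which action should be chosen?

Route 1: 0.6·16 + 0.4·8 = 12.8
Route 2: 0.6·17 + 0.4·10 = 14.2
Route 3: 0.6·19 + 0.4·10 = 15.4
Route 4: 0.6·17 + 0.4·8 = 13.4
Route 5: 0.6·13 + 0.4·9 = 11.4
Route 6: 0.6·21 + 0.4·17 = 19.4
Highest Hurwicz score = 19.4 → Route 6.

Route 6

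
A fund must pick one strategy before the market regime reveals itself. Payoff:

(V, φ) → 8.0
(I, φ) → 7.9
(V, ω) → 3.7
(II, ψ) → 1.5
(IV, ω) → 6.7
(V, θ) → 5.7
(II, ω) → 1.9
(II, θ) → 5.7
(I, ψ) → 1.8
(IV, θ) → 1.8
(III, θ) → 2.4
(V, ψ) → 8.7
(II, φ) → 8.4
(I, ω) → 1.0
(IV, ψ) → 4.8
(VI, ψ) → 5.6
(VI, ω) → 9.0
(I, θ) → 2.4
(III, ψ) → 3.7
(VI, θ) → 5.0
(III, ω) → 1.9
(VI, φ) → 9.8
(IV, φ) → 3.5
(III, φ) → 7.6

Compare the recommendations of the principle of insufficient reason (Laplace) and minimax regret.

laplace → VI; minimax regret → VI (agree)

Row averages: I=3.275, II=4.375, III=3.9, IV=4.2, V=6.525, VI=7.35
Highest average = 7.35 → VI.
Column bests: θ=5.7, φ=9.8, ψ=8.7, ω=9.0.
I regrets: 3.3, 1.9, 6.9, 8.0 → max 8.0
II regrets: 0.0, 1.4, 7.2, 7.1 → max 7.2
III regrets: 3.3, 2.2, 5.0, 7.1 → max 7.1
IV regrets: 3.9, 6.3, 3.9, 2.3 → max 6.3
V regrets: 0.0, 1.8, 0.0, 5.3 → max 5.3
VI regrets: 0.7, 0.0, 3.1, 0.0 → max 3.1
Smallest max regret = 3.1 → VI.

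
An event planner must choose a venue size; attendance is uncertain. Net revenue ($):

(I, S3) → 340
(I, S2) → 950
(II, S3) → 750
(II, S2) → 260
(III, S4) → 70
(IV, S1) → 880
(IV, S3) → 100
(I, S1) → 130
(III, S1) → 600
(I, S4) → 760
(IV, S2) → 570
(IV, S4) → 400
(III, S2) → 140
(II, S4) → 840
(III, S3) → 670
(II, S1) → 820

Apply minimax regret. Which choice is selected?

IV

Column bests: S1=880, S2=950, S3=750, S4=840.
I regrets: 750, 0, 410, 80 → max 750
II regrets: 60, 690, 0, 0 → max 690
III regrets: 280, 810, 80, 770 → max 810
IV regrets: 0, 380, 650, 440 → max 650
Smallest max regret = 650 → IV.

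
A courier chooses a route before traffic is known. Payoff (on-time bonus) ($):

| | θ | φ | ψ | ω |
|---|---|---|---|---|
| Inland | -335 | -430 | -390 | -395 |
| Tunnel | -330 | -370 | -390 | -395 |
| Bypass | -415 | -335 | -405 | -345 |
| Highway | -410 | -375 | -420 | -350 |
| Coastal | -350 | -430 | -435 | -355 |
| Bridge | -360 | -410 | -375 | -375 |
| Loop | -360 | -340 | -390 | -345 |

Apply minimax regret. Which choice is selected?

Loop

Column bests: θ=-330, φ=-335, ψ=-375, ω=-345.
Inland regrets: 5, 95, 15, 50 → max 95
Tunnel regrets: 0, 35, 15, 50 → max 50
Bypass regrets: 85, 0, 30, 0 → max 85
Highway regrets: 80, 40, 45, 5 → max 80
Coastal regrets: 20, 95, 60, 10 → max 95
Bridge regrets: 30, 75, 0, 30 → max 75
Loop regrets: 30, 5, 15, 0 → max 30
Smallest max regret = 30 → Loop.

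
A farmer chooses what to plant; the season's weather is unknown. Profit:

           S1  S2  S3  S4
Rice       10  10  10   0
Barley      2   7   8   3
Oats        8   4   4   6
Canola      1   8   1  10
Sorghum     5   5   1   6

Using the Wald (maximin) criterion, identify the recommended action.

Row minima: Rice=0, Barley=2, Oats=4, Canola=1, Sorghum=1
Best worst-case = 4 → Oats.

Oats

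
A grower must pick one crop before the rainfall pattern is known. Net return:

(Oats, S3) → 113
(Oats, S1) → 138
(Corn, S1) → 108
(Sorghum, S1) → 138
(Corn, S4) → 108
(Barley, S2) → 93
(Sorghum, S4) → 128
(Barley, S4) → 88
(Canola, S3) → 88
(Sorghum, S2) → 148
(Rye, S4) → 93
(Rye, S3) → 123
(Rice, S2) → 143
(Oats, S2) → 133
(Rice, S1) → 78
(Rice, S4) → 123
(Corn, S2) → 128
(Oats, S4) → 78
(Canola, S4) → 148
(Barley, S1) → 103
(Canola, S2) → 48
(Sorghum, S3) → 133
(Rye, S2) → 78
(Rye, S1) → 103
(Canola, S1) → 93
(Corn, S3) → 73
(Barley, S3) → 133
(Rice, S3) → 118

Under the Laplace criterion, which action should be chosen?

Row averages: Canola=94.25, Rice=115.5, Rye=99.25, Corn=104.25, Sorghum=136.75, Oats=115.5, Barley=104.25
Highest average = 136.75 → Sorghum.

Sorghum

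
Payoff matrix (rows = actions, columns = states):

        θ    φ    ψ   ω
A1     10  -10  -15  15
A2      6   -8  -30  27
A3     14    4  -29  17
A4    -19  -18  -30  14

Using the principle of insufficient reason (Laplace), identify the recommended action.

Row averages: A1=0, A2=-1.25, A3=1.5, A4=-13.25
Highest average = 1.5 → A3.

A3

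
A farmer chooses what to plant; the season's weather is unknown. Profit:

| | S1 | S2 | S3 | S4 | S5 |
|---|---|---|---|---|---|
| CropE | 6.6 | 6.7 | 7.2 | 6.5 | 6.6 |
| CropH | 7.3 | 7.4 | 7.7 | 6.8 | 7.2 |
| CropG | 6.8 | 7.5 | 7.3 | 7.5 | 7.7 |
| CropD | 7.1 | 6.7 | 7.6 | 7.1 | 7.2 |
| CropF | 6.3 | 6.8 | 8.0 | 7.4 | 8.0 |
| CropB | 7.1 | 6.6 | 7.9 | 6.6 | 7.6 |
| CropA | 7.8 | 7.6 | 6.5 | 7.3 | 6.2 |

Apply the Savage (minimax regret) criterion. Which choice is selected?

Column bests: S1=7.8, S2=7.6, S3=8.0, S4=7.5, S5=8.0.
CropE regrets: 1.2, 0.9, 0.8, 1.0, 1.4 → max 1.4
CropH regrets: 0.5, 0.2, 0.3, 0.7, 0.8 → max 0.8
CropG regrets: 1.0, 0.1, 0.7, 0.0, 0.3 → max 1.0
CropD regrets: 0.7, 0.9, 0.4, 0.4, 0.8 → max 0.9
CropF regrets: 1.5, 0.8, 0.0, 0.1, 0.0 → max 1.5
CropB regrets: 0.7, 1.0, 0.1, 0.9, 0.4 → max 1.0
CropA regrets: 0.0, 0.0, 1.5, 0.2, 1.8 → max 1.8
Smallest max regret = 0.8 → CropH.

CropH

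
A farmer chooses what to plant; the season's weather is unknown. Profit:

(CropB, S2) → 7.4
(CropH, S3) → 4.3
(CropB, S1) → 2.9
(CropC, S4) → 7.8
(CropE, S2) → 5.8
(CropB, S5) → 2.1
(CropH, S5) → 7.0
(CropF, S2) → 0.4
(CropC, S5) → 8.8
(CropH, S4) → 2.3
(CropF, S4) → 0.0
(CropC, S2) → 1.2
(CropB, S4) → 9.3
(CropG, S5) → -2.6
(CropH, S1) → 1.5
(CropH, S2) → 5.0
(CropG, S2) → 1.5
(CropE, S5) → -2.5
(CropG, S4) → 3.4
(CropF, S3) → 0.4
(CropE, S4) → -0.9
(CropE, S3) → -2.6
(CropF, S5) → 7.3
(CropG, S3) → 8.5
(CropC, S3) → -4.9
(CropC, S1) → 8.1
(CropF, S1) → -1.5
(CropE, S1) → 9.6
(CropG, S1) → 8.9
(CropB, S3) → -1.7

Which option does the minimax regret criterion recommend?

Column bests: S1=9.6, S2=7.4, S3=8.5, S4=9.3, S5=8.8.
CropG regrets: 0.7, 5.9, 0.0, 5.9, 11.4 → max 11.4
CropC regrets: 1.5, 6.2, 13.4, 1.5, 0.0 → max 13.4
CropB regrets: 6.7, 0.0, 10.2, 0.0, 6.7 → max 10.2
CropE regrets: 0.0, 1.6, 11.1, 10.2, 11.3 → max 11.3
CropH regrets: 8.1, 2.4, 4.2, 7.0, 1.8 → max 8.1
CropF regrets: 11.1, 7.0, 8.1, 9.3, 1.5 → max 11.1
Smallest max regret = 8.1 → CropH.

CropH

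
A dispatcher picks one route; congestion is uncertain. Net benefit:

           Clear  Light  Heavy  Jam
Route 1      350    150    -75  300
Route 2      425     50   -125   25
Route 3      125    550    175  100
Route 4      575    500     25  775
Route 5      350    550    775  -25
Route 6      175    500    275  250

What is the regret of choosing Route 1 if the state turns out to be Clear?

225

Best payoff under Clear is 575.
Regret = 575 − 350 = 225.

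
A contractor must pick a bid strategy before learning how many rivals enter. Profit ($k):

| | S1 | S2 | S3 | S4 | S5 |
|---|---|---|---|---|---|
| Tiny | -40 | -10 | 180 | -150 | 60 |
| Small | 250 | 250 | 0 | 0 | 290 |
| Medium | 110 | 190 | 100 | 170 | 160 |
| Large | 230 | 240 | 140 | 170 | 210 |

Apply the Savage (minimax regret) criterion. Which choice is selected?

Large

Column bests: S1=250, S2=250, S3=180, S4=170, S5=290.
Tiny regrets: 290, 260, 0, 320, 230 → max 320
Small regrets: 0, 0, 180, 170, 0 → max 180
Medium regrets: 140, 60, 80, 0, 130 → max 140
Large regrets: 20, 10, 40, 0, 80 → max 80
Smallest max regret = 80 → Large.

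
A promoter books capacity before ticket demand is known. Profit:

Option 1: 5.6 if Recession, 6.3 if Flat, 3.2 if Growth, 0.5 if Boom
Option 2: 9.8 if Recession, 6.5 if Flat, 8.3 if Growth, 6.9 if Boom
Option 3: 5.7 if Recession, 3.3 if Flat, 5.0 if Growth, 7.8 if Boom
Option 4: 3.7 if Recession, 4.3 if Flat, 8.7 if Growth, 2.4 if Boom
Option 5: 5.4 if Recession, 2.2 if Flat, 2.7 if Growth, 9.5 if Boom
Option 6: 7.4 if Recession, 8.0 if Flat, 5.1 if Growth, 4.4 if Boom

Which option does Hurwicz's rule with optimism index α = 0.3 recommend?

Option 2

Option 1: 0.3·6.3 + 0.7·0.5 = 2.24
Option 2: 0.3·9.8 + 0.7·6.5 = 7.49
Option 3: 0.3·7.8 + 0.7·3.3 = 4.65
Option 4: 0.3·8.7 + 0.7·2.4 = 4.29
Option 5: 0.3·9.5 + 0.7·2.2 = 4.39
Option 6: 0.3·8.0 + 0.7·4.4 = 5.48
Highest Hurwicz score = 7.49 → Option 2.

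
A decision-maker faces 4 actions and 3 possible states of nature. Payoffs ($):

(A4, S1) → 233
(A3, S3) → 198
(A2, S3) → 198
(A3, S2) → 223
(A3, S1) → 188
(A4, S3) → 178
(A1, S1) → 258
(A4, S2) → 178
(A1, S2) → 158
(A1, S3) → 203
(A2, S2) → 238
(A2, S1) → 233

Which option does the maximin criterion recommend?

A2

Row minima: A1=158, A2=198, A3=188, A4=178
Best worst-case = 198 → A2.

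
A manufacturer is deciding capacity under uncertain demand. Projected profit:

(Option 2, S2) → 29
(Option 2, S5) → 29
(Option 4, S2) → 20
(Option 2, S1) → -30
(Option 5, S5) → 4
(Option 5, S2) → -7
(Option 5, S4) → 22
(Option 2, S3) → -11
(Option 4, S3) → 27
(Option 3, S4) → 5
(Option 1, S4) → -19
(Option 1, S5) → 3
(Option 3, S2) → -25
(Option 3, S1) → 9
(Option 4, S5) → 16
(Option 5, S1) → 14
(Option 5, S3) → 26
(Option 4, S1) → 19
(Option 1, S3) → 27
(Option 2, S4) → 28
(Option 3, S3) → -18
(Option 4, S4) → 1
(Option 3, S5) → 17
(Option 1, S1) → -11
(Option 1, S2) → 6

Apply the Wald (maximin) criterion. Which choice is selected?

Row minima: Option 1=-19, Option 2=-30, Option 3=-25, Option 4=1, Option 5=-7
Best worst-case = 1 → Option 4.

Option 4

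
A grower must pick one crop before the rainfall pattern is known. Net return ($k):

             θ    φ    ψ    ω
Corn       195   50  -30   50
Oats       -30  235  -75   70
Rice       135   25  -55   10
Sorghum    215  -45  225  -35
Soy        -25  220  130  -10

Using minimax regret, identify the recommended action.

Soy

Column bests: θ=215, φ=235, ψ=225, ω=70.
Corn regrets: 20, 185, 255, 20 → max 255
Oats regrets: 245, 0, 300, 0 → max 300
Rice regrets: 80, 210, 280, 60 → max 280
Sorghum regrets: 0, 280, 0, 105 → max 280
Soy regrets: 240, 15, 95, 80 → max 240
Smallest max regret = 240 → Soy.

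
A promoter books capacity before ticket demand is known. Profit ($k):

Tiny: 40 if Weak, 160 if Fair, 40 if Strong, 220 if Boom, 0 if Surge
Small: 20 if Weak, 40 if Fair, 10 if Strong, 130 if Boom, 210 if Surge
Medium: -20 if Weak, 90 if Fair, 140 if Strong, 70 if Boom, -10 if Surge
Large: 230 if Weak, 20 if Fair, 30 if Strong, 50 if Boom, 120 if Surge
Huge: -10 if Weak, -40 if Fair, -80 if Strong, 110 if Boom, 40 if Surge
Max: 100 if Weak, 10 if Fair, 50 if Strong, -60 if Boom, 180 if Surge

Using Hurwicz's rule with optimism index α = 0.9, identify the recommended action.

Large

Tiny: 0.9·220 + 0.1·0 = 198
Small: 0.9·210 + 0.1·10 = 190
Medium: 0.9·140 + 0.1·(-20) = 124
Large: 0.9·230 + 0.1·20 = 209
Huge: 0.9·110 + 0.1·(-80) = 91
Max: 0.9·180 + 0.1·(-60) = 156
Highest Hurwicz score = 209 → Large.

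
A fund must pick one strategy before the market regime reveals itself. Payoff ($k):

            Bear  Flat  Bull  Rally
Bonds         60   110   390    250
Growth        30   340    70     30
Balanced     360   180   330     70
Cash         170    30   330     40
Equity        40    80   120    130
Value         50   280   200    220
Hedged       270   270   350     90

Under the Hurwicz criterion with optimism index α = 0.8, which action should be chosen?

Bonds

Bonds: 0.8·390 + 0.2·60 = 324
Growth: 0.8·340 + 0.2·30 = 278
Balanced: 0.8·360 + 0.2·70 = 302
Cash: 0.8·330 + 0.2·30 = 270
Equity: 0.8·130 + 0.2·40 = 112
Value: 0.8·280 + 0.2·50 = 234
Hedged: 0.8·350 + 0.2·90 = 298
Highest Hurwicz score = 324 → Bonds.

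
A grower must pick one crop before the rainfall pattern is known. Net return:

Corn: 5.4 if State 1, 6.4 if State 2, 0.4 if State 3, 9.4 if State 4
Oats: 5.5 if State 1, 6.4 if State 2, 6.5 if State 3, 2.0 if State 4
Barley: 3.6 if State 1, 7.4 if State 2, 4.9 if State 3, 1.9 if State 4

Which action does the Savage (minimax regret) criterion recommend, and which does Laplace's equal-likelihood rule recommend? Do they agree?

Column bests: State 1=5.5, State 2=7.4, State 3=6.5, State 4=9.4.
Corn regrets: 0.1, 1.0, 6.1, 0.0 → max 6.1
Oats regrets: 0.0, 1.0, 0.0, 7.4 → max 7.4
Barley regrets: 1.9, 0.0, 1.6, 7.5 → max 7.5
Smallest max regret = 6.1 → Corn.
Row averages: Corn=5.4, Oats=5.1, Barley=4.45
Highest average = 5.4 → Corn.

minimax regret → Corn; laplace → Corn (agree)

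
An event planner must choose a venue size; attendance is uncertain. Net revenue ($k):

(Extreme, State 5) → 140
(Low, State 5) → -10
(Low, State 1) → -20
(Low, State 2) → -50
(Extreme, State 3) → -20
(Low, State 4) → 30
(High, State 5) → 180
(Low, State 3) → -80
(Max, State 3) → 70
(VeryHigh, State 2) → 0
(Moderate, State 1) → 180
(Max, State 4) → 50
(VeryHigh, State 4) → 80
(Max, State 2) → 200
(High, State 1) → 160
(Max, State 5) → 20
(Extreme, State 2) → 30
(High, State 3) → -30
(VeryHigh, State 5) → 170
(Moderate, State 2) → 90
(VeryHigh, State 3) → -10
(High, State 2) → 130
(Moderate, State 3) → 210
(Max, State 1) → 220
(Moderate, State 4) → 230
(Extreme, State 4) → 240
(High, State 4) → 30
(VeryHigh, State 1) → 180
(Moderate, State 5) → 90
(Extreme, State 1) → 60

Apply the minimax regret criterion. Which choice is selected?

Moderate

Column bests: State 1=220, State 2=200, State 3=210, State 4=240, State 5=180.
Low regrets: 240, 250, 290, 210, 190 → max 290
Moderate regrets: 40, 110, 0, 10, 90 → max 110
High regrets: 60, 70, 240, 210, 0 → max 240
VeryHigh regrets: 40, 200, 220, 160, 10 → max 220
Extreme regrets: 160, 170, 230, 0, 40 → max 230
Max regrets: 0, 0, 140, 190, 160 → max 190
Smallest max regret = 110 → Moderate.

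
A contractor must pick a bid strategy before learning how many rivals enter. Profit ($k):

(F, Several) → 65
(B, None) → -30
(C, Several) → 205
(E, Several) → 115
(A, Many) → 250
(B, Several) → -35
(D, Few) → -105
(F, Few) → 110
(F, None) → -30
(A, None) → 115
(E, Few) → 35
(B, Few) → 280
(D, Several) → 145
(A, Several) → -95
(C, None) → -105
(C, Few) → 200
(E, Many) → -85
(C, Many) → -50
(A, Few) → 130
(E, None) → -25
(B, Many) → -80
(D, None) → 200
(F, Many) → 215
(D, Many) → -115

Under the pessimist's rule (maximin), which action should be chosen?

F

Row minima: A=-95, B=-80, C=-105, D=-115, E=-85, F=-30
Best worst-case = -30 → F.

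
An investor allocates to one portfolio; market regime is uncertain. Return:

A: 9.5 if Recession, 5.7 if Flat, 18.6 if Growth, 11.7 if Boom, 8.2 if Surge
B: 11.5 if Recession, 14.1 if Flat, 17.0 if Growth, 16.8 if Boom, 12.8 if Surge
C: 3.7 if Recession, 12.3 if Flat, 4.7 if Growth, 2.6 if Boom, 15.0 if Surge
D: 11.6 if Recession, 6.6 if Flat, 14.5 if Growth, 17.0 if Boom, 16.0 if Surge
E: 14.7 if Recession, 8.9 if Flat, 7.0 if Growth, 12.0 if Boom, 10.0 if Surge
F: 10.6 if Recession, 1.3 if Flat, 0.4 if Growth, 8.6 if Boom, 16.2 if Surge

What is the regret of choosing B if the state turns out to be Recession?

Best payoff under Recession is 14.7.
Regret = 14.7 − 11.5 = 3.2.

3.2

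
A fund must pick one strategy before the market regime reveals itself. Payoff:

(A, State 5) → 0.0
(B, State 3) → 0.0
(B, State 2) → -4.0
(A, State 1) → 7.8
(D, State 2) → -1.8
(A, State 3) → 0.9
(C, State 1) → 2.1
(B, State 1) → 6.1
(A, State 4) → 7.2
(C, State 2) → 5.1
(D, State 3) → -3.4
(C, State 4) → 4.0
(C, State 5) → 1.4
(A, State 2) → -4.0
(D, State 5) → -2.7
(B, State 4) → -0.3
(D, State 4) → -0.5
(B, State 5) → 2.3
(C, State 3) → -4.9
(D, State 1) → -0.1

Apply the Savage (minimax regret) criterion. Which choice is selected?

C

Column bests: State 1=7.8, State 2=5.1, State 3=0.9, State 4=7.2, State 5=2.3.
A regrets: 0.0, 9.1, 0.0, 0.0, 2.3 → max 9.1
B regrets: 1.7, 9.1, 0.9, 7.5, 0.0 → max 9.1
C regrets: 5.7, 0.0, 5.8, 3.2, 0.9 → max 5.8
D regrets: 7.9, 6.9, 4.3, 7.7, 5.0 → max 7.9
Smallest max regret = 5.8 → C.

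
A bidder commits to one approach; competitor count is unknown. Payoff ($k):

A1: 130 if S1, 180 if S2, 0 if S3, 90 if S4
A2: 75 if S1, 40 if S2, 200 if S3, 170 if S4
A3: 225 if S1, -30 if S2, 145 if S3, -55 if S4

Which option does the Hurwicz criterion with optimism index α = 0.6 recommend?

A2

A1: 0.6·180 + 0.4·0 = 108
A2: 0.6·200 + 0.4·40 = 136
A3: 0.6·225 + 0.4·(-55) = 113
Highest Hurwicz score = 136 → A2.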